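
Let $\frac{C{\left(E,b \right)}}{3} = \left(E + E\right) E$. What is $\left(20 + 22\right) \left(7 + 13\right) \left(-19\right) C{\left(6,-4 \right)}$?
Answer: $-3447360$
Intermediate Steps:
$C{\left(E,b \right)} = 6 E^{2}$ ($C{\left(E,b \right)} = 3 \left(E + E\right) E = 3 \cdot 2 E E = 3 \cdot 2 E^{2} = 6 E^{2}$)
$\left(20 + 22\right) \left(7 + 13\right) \left(-19\right) C{\left(6,-4 \right)} = \left(20 + 22\right) \left(7 + 13\right) \left(-19\right) 6 \cdot 6^{2} = 42 \cdot 20 \left(-19\right) 6 \cdot 36 = 840 \left(-19\right) 216 = \left(-15960\right) 216 = -3447360$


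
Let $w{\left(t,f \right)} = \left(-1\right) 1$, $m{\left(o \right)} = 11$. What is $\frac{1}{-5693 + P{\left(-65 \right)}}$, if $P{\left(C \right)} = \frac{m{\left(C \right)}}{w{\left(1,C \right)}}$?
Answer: $- \frac{1}{5704} \approx -0.00017532$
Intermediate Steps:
$w{\left(t,f \right)} = -1$
$P{\left(C \right)} = -11$ ($P{\left(C \right)} = \frac{11}{-1} = 11 \left(-1\right) = -11$)
$\frac{1}{-5693 + P{\left(-65 \right)}} = \frac{1}{-5693 - 11} = \frac{1}{-5704} = - \frac{1}{5704}$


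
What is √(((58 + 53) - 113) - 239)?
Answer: I*√241 ≈ 15.524*I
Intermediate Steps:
√(((58 + 53) - 113) - 239) = √((111 - 113) - 239) = √(-2 - 239) = √(-241) = I*√241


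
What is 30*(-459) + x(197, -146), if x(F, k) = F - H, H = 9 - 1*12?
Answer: -13570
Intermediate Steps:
H = -3 (H = 9 - 12 = -3)
x(F, k) = 3 + F (x(F, k) = F - 1*(-3) = F + 3 = 3 + F)
30*(-459) + x(197, -146) = 30*(-459) + (3 + 197) = -13770 + 200 = -13570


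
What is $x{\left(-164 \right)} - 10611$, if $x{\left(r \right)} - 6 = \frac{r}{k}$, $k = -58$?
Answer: $- \frac{307463}{29} \approx -10602.0$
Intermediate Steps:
$x{\left(r \right)} = 6 - \frac{r}{58}$ ($x{\left(r \right)} = 6 + \frac{r}{-58} = 6 + r \left(- \frac{1}{58}\right) = 6 - \frac{r}{58}$)
$x{\left(-164 \right)} - 10611 = \left(6 - - \frac{82}{29}\right) - 10611 = \left(6 + \frac{82}{29}\right) - 10611 = \frac{256}{29} - 10611 = - \frac{307463}{29}$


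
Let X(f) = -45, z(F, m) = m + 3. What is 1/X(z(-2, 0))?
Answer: -1/45 ≈ -0.022222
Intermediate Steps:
z(F, m) = 3 + m
1/X(z(-2, 0)) = 1/(-45) = -1/45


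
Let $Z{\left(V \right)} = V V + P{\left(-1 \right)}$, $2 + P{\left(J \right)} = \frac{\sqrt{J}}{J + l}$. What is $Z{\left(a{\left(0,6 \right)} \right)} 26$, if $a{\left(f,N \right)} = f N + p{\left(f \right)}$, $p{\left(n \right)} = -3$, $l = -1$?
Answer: $182 - 13 i \approx 182.0 - 13.0 i$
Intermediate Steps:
$P{\left(J \right)} = -2 + \frac{\sqrt{J}}{-1 + J}$ ($P{\left(J \right)} = -2 + \frac{\sqrt{J}}{J - 1} = -2 + \frac{\sqrt{J}}{-1 + J}$)
$a{\left(f,N \right)} = -3 + N f$ ($a{\left(f,N \right)} = f N - 3 = N f - 3 = -3 + N f$)
$Z{\left(V \right)} = -2 + V^{2} - \frac{i}{2}$ ($Z{\left(V \right)} = V V + \frac{2 + \sqrt{-1} - -2}{-1 - 1} = V^{2} + \frac{2 + i + 2}{-2} = V^{2} - \frac{4 + i}{2} = V^{2} - \left(2 + \frac{i}{2}\right) = -2 + V^{2} - \frac{i}{2}$)
$Z{\left(a{\left(0,6 \right)} \right)} 26 = \left(-2 + \left(-3 + 6 \cdot 0\right)^{2} - \frac{i}{2}\right) 26 = \left(-2 + \left(-3 + 0\right)^{2} - \frac{i}{2}\right) 26 = \left(-2 + \left(-3\right)^{2} - \frac{i}{2}\right) 26 = \left(-2 + 9 - \frac{i}{2}\right) 26 = \left(7 - \frac{i}{2}\right) 26 = 182 - 13 i$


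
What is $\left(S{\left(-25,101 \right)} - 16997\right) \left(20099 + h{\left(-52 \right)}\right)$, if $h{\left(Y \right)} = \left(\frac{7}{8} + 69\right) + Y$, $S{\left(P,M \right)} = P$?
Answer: $- \frac{1369717785}{4} \approx -3.4243 \cdot 10^{8}$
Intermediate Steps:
$h{\left(Y \right)} = \frac{559}{8} + Y$ ($h{\left(Y \right)} = \left(7 \cdot \frac{1}{8} + 69\right) + Y = \left(\frac{7}{8} + 69\right) + Y = \frac{559}{8} + Y$)
$\left(S{\left(-25,101 \right)} - 16997\right) \left(20099 + h{\left(-52 \right)}\right) = \left(-25 - 16997\right) \left(20099 + \left(\frac{559}{8} - 52\right)\right) = - 17022 \left(20099 + \frac{143}{8}\right) = \left(-17022\right) \frac{160935}{8} = - \frac{1369717785}{4}$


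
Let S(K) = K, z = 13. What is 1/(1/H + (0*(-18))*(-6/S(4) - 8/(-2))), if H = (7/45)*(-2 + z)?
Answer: 77/45 ≈ 1.7111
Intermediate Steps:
H = 77/45 (H = (7/45)*(-2 + 13) = (7*(1/45))*11 = (7/45)*11 = 77/45 ≈ 1.7111)
1/(1/H + (0*(-18))*(-6/S(4) - 8/(-2))) = 1/(1/(77/45) + (0*(-18))*(-6/4 - 8/(-2))) = 1/(45/77 + 0*(-6*¼ - 8*(-½))) = 1/(45/77 + 0*(-3/2 + 4)) = 1/(45/77 + 0*(5/2)) = 1/(45/77 + 0) = 1/(45/77) = 77/45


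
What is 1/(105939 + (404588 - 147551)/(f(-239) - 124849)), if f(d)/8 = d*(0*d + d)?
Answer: 332119/35184611778 ≈ 9.4393e-6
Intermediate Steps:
f(d) = 8*d² (f(d) = 8*(d*(0*d + d)) = 8*(d*(0 + d)) = 8*(d*d) = 8*d²)
1/(105939 + (404588 - 147551)/(f(-239) - 124849)) = 1/(105939 + (404588 - 147551)/(8*(-239)² - 124849)) = 1/(105939 + 257037/(8*57121 - 124849)) = 1/(105939 + 257037/(456968 - 124849)) = 1/(105939 + 257037/332119) = 1/(35184611778/332119) = 332119/35184611778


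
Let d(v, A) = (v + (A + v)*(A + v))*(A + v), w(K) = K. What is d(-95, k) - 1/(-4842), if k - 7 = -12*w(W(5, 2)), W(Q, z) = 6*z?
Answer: -60356149775/4842 ≈ -1.2465e+7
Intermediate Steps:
k = -137 (k = 7 - 72*2 = 7 - 12*12 = 7 - 144 = -137)
d(v, A) = (A + v)*(v + (A + v)²) (d(v, A) = (v + (A + v)²)*(A + v) = (A + v)*(v + (A + v)²))
d(-95, k) - 1/(-4842) = ((-95)² - 137*(-95) - 137*(-137 - 95)² - 95*(-137 - 95)²) - 1/(-4842) = (9025 + 13015 - 137*(-232)² - 95*(-232)²) - 1*(-1/4842) = (9025 + 13015 - 137*53824 - 95*53824) + 1/4842 = (9025 + 13015 - 7373888 - 5113280) + 1/4842 = -12465128 + 1/4842 = -60356149775/4842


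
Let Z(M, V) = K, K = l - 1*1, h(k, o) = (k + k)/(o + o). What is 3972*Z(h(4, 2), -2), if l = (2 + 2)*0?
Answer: -3972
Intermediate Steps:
h(k, o) = k/o (h(k, o) = (2*k)/((2*o)) = (2*k)*(1/(2*o)) = k/o)
l = 0 (l = 4*0 = 0)
K = -1 (K = 0 - 1*1 = 0 - 1 = -1)
Z(M, V) = -1
3972*Z(h(4, 2), -2) = 3972*(-1) = -3972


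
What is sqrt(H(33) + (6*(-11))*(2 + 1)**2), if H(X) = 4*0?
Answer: 3*I*sqrt(66) ≈ 24.372*I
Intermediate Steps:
H(X) = 0
sqrt(H(33) + (6*(-11))*(2 + 1)**2) = sqrt(0 + (6*(-11))*(2 + 1)**2) = sqrt(0 - 66*3**2) = sqrt(0 - 66*9) = sqrt(0 - 594) = sqrt(-594) = 3*I*sqrt(66)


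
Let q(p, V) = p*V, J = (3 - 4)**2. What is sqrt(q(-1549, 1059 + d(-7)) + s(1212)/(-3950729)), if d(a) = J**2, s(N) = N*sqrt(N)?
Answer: 2*sqrt(-6406956454812058885 - 2394141774*sqrt(303))/3950729 ≈ 1281.4*I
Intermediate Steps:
s(N) = N**(3/2)
J = 1 (J = (-1)**2 = 1)
d(a) = 1 (d(a) = 1**2 = 1)
q(p, V) = V*p
sqrt(q(-1549, 1059 + d(-7)) + s(1212)/(-3950729)) = sqrt((1059 + 1)*(-1549) + 1212**(3/2)/(-3950729)) = sqrt(1060*(-1549) + (2424*sqrt(303))*(-1/3950729)) = sqrt(-1641940 - 2424*sqrt(303)/3950729)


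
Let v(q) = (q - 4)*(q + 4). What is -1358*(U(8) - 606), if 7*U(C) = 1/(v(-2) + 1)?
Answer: 9052622/11 ≈ 8.2297e+5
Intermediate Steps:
v(q) = (-4 + q)*(4 + q)
U(C) = -1/77 (U(C) = 1/(7*((-16 + (-2)²) + 1)) = 1/(7*((-16 + 4) + 1)) = 1/(7*(-12 + 1)) = (⅐)/(-11) = (⅐)*(-1/11) = -1/77)
-1358*(U(8) - 606) = -1358*(-1/77 - 606) = -1358*(-46663/77) = 9052622/11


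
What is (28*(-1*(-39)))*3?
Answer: 3276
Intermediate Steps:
(28*(-1*(-39)))*3 = (28*39)*3 = 1092*3 = 3276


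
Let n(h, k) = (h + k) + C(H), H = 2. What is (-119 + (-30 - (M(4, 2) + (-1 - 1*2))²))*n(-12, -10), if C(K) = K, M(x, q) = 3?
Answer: 2980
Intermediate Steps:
n(h, k) = 2 + h + k (n(h, k) = (h + k) + 2 = 2 + h + k)
(-119 + (-30 - (M(4, 2) + (-1 - 1*2))²))*n(-12, -10) = (-119 + (-30 - (3 + (-1 - 1*2))²))*(2 - 12 - 10) = (-119 + (-30 - (3 + (-1 - 2))²))*(-20) = (-119 + (-30 - (3 - 3)²))*(-20) = (-119 + (-30 - 1*0²))*(-20) = (-119 + (-30 - 1*0))*(-20) = (-119 + (-30 + 0))*(-20) = (-119 - 30)*(-20) = -149*(-20) = 2980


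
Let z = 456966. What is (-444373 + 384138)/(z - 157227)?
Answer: -60235/299739 ≈ -0.20096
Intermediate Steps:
(-444373 + 384138)/(z - 157227) = (-444373 + 384138)/(456966 - 157227) = -60235/299739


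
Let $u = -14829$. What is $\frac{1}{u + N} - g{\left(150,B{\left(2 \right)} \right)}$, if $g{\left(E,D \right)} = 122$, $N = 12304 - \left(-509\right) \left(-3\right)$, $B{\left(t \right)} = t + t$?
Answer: $- \frac{494345}{4052} \approx -122.0$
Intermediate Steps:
$B{\left(t \right)} = 2 t$
$N = 10777$ ($N = 12304 - 1527 = 10777$)
$\frac{1}{u + N} - g{\left(150,B{\left(2 \right)} \right)} = \frac{1}{-14829 + 10777} - 122 = \frac{1}{-4052} - 122 = - \frac{1}{4052} - 122 = - \frac{494345}{4052}$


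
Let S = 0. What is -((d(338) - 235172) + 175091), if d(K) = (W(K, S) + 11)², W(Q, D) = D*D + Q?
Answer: -61720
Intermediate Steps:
W(Q, D) = Q + D² (W(Q, D) = D² + Q = Q + D²)
d(K) = (11 + K)² (d(K) = ((K + 0²) + 11)² = ((K + 0) + 11)² = (K + 11)² = (11 + K)²)
-((d(338) - 235172) + 175091) = -(((11 + 338)² - 235172) + 175091) = -((349² - 235172) + 175091) = -((121801 - 235172) + 175091) = -(-113371 + 175091) = -1*61720 = -61720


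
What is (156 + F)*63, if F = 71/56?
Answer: 79263/8 ≈ 9907.9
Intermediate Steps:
F = 71/56 (F = 71*(1/56) = 71/56 ≈ 1.2679)
(156 + F)*63 = (156 + 71/56)*63 = (8807/56)*63 = 79263/8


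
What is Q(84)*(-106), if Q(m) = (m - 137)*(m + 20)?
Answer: 584272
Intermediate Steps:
Q(m) = (-137 + m)*(20 + m)
Q(84)*(-106) = (-2740 + 84**2 - 117*84)*(-106) = (-2740 + 7056 - 9828)*(-106) = -5512*(-106) = 584272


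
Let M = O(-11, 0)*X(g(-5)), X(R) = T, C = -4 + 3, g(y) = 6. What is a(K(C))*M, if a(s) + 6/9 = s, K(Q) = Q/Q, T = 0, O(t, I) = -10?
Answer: 0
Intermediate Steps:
C = -1
X(R) = 0
M = 0 (M = -10*0 = 0)
K(Q) = 1
a(s) = -⅔ + s
a(K(C))*M = (-⅔ + 1)*0 = (⅓)*0 = 0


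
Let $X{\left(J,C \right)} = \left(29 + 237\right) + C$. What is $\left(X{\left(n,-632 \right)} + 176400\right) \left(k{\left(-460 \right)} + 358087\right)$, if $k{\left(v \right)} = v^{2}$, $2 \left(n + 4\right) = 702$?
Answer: $100284281358$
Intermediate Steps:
$n = 347$ ($n = -4 + \frac{1}{2} \cdot 702 = -4 + 351 = 347$)
$X{\left(J,C \right)} = 266 + C$
$\left(X{\left(n,-632 \right)} + 176400\right) \left(k{\left(-460 \right)} + 358087\right) = \left(\left(266 - 632\right) + 176400\right) \left(\left(-460\right)^{2} + 358087\right) = \left(-366 + 176400\right) \left(211600 + 358087\right) = 176034 \cdot 569687 = 100284281358$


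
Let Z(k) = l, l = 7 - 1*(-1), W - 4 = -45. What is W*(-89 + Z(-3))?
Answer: 3321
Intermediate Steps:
W = -41 (W = 4 - 45 = -41)
l = 8 (l = 7 + 1 = 8)
Z(k) = 8
W*(-89 + Z(-3)) = -41*(-89 + 8) = -41*(-81) = 3321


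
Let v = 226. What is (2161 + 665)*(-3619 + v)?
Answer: -9588618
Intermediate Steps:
(2161 + 665)*(-3619 + v) = (2161 + 665)*(-3619 + 226) = 2826*(-3393) = -9588618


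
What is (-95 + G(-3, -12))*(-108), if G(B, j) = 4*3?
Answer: 8964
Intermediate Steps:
G(B, j) = 12
(-95 + G(-3, -12))*(-108) = (-95 + 12)*(-108) = -83*(-108) = 8964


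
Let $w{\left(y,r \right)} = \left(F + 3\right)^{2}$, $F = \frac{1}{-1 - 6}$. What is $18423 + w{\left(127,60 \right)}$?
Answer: $\frac{903127}{49} \approx 18431.0$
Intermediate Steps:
$F = - \frac{1}{7}$ ($F = \frac{1}{-7} = - \frac{1}{7} \approx -0.14286$)
$w{\left(y,r \right)} = \frac{400}{49}$ ($w{\left(y,r \right)} = \left(- \frac{1}{7} + 3\right)^{2} = \left(\frac{20}{7}\right)^{2} = \frac{400}{49}$)
$18423 + w{\left(127,60 \right)} = 18423 + \frac{400}{49} = \frac{903127}{49}$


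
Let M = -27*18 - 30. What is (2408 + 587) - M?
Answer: 3511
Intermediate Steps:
M = -516 (M = -486 - 30 = -516)
(2408 + 587) - M = (2408 + 587) - 1*(-516) = 2995 + 516 = 3511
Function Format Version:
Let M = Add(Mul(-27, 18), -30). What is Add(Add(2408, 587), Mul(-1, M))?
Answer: 3511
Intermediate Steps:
M = -516 (M = Add(-486, -30) = -516)
Add(Add(2408, 587), Mul(-1, M)) = Add(Add(2408, 587), Mul(-1, -516)) = Add(2995, 516) = 3511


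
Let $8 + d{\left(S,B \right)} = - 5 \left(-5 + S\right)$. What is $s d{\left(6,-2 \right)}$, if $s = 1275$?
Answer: $-16575$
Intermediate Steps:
$d{\left(S,B \right)} = 17 - 5 S$ ($d{\left(S,B \right)} = -8 - 5 \left(-5 + S\right) = -8 - \left(-25 + 5 S\right) = 17 - 5 S$)
$s d{\left(6,-2 \right)} = 1275 \left(17 - 30\right) = 1275 \left(-13\right) = -16575$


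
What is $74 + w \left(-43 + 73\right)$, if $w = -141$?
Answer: $-4156$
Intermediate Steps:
$74 + w \left(-43 + 73\right) = 74 - 141 \left(-43 + 73\right) = 74 - 4230 = -4156$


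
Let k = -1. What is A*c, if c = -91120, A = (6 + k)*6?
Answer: -2733600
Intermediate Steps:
A = 30 (A = (6 - 1)*6 = 5*6 = 30)
A*c = 30*(-91120) = -2733600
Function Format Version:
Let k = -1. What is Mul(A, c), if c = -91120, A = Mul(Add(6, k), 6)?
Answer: -2733600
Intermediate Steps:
A = 30 (A = Mul(Add(6, -1), 6) = Mul(5, 6) = 30)
Mul(A, c) = Mul(30, -91120) = -2733600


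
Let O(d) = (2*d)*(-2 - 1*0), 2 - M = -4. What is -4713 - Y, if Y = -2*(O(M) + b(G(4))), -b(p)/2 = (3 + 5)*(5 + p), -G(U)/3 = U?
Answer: -4537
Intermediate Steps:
G(U) = -3*U
b(p) = -80 - 16*p (b(p) = -2*(3 + 5)*(5 + p) = -16*(5 + p) = -2*(40 + 8*p) = -80 - 16*p)
M = 6 (M = 2 - 1*(-4) = 2 + 4 = 6)
O(d) = -4*d (O(d) = (2*d)*(-2 + 0) = (2*d)*(-2) = -4*d)
Y = -176 (Y = -2*(-4*6 + (-80 - (-48)*4)) = -2*(-24 + (-80 - 16*(-12))) = -2*(-24 + (-80 + 192)) = -2*(-24 + 112) = -2*88 = -176)
-4713 - Y = -4713 - 1*(-176) = -4713 + 176 = -4537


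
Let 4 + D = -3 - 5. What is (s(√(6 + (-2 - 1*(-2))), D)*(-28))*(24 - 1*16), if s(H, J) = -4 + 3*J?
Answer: 8960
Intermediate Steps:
D = -12 (D = -4 + (-3 - 5) = -4 - 8 = -12)
(s(√(6 + (-2 - 1*(-2))), D)*(-28))*(24 - 1*16) = ((-4 + 3*(-12))*(-28))*(24 - 1*16) = ((-4 - 36)*(-28))*(24 - 16) = -40*(-28)*8 = 1120*8 = 8960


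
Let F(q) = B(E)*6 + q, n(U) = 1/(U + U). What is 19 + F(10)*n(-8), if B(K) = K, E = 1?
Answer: 18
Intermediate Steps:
n(U) = 1/(2*U)
F(q) = 6 + q (F(q) = 1*6 + q = 6 + q)
19 + F(10)*n(-8) = 19 + (6 + 10)*((½)/(-8)) = 19 + 16*((½)*(-⅛)) = 19 + 16*(-1/16) = 19 - 1 = 18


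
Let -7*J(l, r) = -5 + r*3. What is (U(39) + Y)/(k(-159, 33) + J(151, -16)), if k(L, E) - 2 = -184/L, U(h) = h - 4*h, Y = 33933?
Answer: 37637208/11941 ≈ 3151.9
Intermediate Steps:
U(h) = -3*h
k(L, E) = 2 - 184/L
J(l, r) = 5/7 - 3*r/7 (J(l, r) = -(-5 + r*3)/7 = -(-5 + 3*r)/7 = 5/7 - 3*r/7)
(U(39) + Y)/(k(-159, 33) + J(151, -16)) = (-3*39 + 33933)/((2 - 184/(-159)) + (5/7 - 3/7*(-16))) = (-117 + 33933)/((2 - 184*(-1/159)) + (5/7 + 48/7)) = 33816/((2 + 184/159) + 53/7) = 33816/(502/159 + 53/7) = 33816/(11941/1113) = 33816*(1113/11941) = 37637208/11941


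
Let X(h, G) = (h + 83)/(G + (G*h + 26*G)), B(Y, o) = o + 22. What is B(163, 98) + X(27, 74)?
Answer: 239815/1998 ≈ 120.03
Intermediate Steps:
B(Y, o) = 22 + o
X(h, G) = (83 + h)/(27*G + G*h) (X(h, G) = (83 + h)/(G + (26*G + G*h)) = (83 + h)/(27*G + G*h))
B(163, 98) + X(27, 74) = (22 + 98) + (83 + 27)/(74*(27 + 27)) = 120 + (1/74)*110/54 = 120 + (1/74)*(1/54)*110 = 120 + 55/1998 = 239815/1998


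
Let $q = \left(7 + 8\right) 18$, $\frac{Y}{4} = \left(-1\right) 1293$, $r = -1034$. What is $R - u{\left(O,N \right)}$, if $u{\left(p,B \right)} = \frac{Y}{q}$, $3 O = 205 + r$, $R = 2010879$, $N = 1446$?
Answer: $\frac{90490417}{45} \approx 2.0109 \cdot 10^{6}$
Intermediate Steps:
$Y = -5172$ ($Y = 4 \left(\left(-1\right) 1293\right) = 4 \left(-1293\right) = -5172$)
$O = - \frac{829}{3}$ ($O = \frac{205 - 1034}{3} = \frac{1}{3} \left(-829\right) = - \frac{829}{3} \approx -276.33$)
$q = 270$ ($q = 15 \cdot 18 = 270$)
$u{\left(p,B \right)} = - \frac{862}{45}$ ($u{\left(p,B \right)} = - \frac{5172}{270} = \left(-5172\right) \frac{1}{270} = - \frac{862}{45}$)
$R - u{\left(O,N \right)} = 2010879 - - \frac{862}{45} = 2010879 + \frac{862}{45} = \frac{90490417}{45}$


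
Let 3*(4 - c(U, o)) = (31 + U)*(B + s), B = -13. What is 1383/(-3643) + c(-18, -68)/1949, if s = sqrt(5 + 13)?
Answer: -7427018/21300621 - 13*sqrt(2)/1949 ≈ -0.35811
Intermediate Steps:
s = 3*sqrt(2) (s = sqrt(18) = 3*sqrt(2) ≈ 4.2426)
c(U, o) = 4 - (-13 + 3*sqrt(2))*(31 + U)/3 (c(U, o) = 4 - (31 + U)*(-13 + 3*sqrt(2))/3 = 4 - (-13 + 3*sqrt(2))*(31 + U)/3)
1383/(-3643) + c(-18, -68)/1949 = 1383/(-3643) + (415/3 - 31*sqrt(2) + (13/3)*(-18) - 1*(-18)*sqrt(2))/1949 = 1383*(-1/3643) + (415/3 - 31*sqrt(2) - 78 + 18*sqrt(2))*(1/1949) = -1383/3643 + (181/3 - 13*sqrt(2))*(1/1949) = -1383/3643 + (181/5847 - 13*sqrt(2)/1949) = -7427018/21300621 - 13*sqrt(2)/1949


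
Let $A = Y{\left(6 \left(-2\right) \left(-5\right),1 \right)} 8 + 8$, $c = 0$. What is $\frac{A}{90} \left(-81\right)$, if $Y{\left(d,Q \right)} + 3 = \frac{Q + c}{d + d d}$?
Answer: $\frac{21957}{1525} \approx 14.398$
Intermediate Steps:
$Y{\left(d,Q \right)} = -3 + \frac{Q}{d + d^{2}}$ ($Y{\left(d,Q \right)} = -3 + \frac{Q + 0}{d + d d} = -3 + \frac{Q}{d + d^{2}}$)
$A = - \frac{14638}{915}$ ($A = \frac{1 - 3 \cdot 6 \left(-2\right) \left(-5\right) - 3 \left(6 \left(-2\right) \left(-5\right)\right)^{2}}{6 \left(-2\right) \left(-5\right) \left(1 + 6 \left(-2\right) \left(-5\right)\right)} 8 + 8 = \frac{1 - 3 \left(\left(-12\right) \left(-5\right)\right) - 3 \left(\left(-12\right) \left(-5\right)\right)^{2}}{\left(-12\right) \left(-5\right) \left(1 - -60\right)} 8 + 8 = \frac{1 - 180 - 3 \cdot 60^{2}}{60 \left(1 + 60\right)} 8 + 8 = \frac{1 - 180 - 10800}{60 \cdot 61} \cdot 8 + 8 = \frac{1}{60} \cdot \frac{1}{61} \left(1 - 180 - 10800\right) 8 + 8 = \frac{1}{60} \cdot \frac{1}{61} \left(-10979\right) 8 + 8 = \left(- \frac{10979}{3660}\right) 8 + 8 = - \frac{21958}{915} + 8 = - \frac{14638}{915} \approx -15.998$)
$\frac{A}{90} \left(-81\right) = \frac{1}{90} \left(- \frac{14638}{915}\right) \left(-81\right) = \left(- \frac{7319}{41175}\right) \left(-81\right) = \frac{21957}{1525}$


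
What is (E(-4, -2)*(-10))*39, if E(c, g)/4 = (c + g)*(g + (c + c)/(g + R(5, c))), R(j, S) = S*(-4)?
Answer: -168480/7 ≈ -24069.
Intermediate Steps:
R(j, S) = -4*S
E(c, g) = 4*(c + g)*(g + 2*c/(g - 4*c)) (E(c, g) = 4*((c + g)*(g + (c + c)/(g - 4*c))) = 4*((c + g)*(g + (2*c)/(g - 4*c))) = 4*((c + g)*(g + 2*c/(g - 4*c))) = 4*(c + g)*(g + 2*c/(g - 4*c)))
(E(-4, -2)*(-10))*39 = ((4*(-1*(-2)³ - 2*(-4)² - 2*(-4)*(-2) + 3*(-4)*(-2)² + 4*(-2)*(-4)²)/(-1*(-2) + 4*(-4)))*(-10))*39 = ((4*(-1*(-8) - 2*16 - 16 + 3*(-4)*4 + 4*(-2)*16)/(2 - 16))*(-10))*39 = ((4*(8 - 32 - 16 - 48 - 128)/(-14))*(-10))*39 = ((4*(-1/14)*(-216))*(-10))*39 = ((432/7)*(-10))*39 = -4320/7*39 = -168480/7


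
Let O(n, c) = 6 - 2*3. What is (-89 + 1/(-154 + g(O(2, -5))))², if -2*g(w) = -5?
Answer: 727326961/91809 ≈ 7922.2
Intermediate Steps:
O(n, c) = 0 (O(n, c) = 6 - 6 = 0)
g(w) = 5/2 (g(w) = -½*(-5) = 5/2)
(-89 + 1/(-154 + g(O(2, -5))))² = (-89 + 1/(-154 + 5/2))² = (-89 + 1/(-303/2))² = (-89 - 2/303)² = (-26969/303)² = 727326961/91809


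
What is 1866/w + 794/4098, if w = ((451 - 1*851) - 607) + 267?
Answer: -1764827/758130 ≈ -2.3279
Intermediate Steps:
w = -740 (w = ((451 - 851) - 607) + 267 = (-400 - 607) + 267 = -1007 + 267 = -740)
1866/w + 794/4098 = 1866/(-740) + 794/4098 = 1866*(-1/740) + 794*(1/4098) = -933/370 + 397/2049 = -1764827/758130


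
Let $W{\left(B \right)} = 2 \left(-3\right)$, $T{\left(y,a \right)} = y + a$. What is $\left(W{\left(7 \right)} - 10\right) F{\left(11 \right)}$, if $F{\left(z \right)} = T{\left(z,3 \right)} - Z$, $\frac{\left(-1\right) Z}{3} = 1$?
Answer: $-272$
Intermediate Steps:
$T{\left(y,a \right)} = a + y$
$Z = -3$ ($Z = \left(-3\right) 1 = -3$)
$F{\left(z \right)} = 6 + z$ ($F{\left(z \right)} = \left(3 + z\right) - -3 = \left(3 + z\right) + 3 = 6 + z$)
$W{\left(B \right)} = -6$
$\left(W{\left(7 \right)} - 10\right) F{\left(11 \right)} = \left(-6 - 10\right) \left(6 + 11\right) = \left(-16\right) 17 = -272$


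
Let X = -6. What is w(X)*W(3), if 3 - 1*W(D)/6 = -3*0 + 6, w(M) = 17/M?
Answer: 51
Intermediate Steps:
W(D) = -18 (W(D) = 18 - 6*(-3*0 + 6) = 18 - 6*(0 + 6) = 18 - 6*6 = 18 - 36 = -18)
w(X)*W(3) = (17/(-6))*(-18) = (17*(-⅙))*(-18) = -17/6*(-18) = 51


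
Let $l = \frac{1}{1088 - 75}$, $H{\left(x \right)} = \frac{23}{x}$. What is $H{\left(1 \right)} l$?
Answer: $\frac{23}{1013} \approx 0.022705$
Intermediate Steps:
$l = \frac{1}{1013} \approx 0.00098717$
$H{\left(1 \right)} l = \frac{23}{1} \cdot \frac{1}{1013} = 23 \cdot 1 \cdot \frac{1}{1013} = 23 \cdot \frac{1}{1013} = \frac{23}{1013}$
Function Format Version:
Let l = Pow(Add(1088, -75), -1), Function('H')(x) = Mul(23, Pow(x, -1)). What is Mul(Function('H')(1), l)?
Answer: Rational(23, 1013) ≈ 0.022705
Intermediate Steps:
l = Rational(1, 1013) (l = Pow(1013, -1) = Rational(1, 1013) ≈ 0.00098717)
Mul(Function('H')(1), l) = Mul(Mul(23, Pow(1, -1)), Rational(1, 1013)) = Mul(Mul(23, 1), Rational(1, 1013)) = Mul(23, Rational(1, 1013)) = Rational(23, 1013)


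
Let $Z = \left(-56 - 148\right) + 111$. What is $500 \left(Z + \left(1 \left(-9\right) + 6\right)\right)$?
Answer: $-48000$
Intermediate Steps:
$Z = -93$ ($Z = -204 + 111 = -93$)
$500 \left(Z + \left(1 \left(-9\right) + 6\right)\right) = 500 \left(-93 + \left(1 \left(-9\right) + 6\right)\right) = 500 \left(-93 + \left(-9 + 6\right)\right) = 500 \left(-93 - 3\right) = 500 \left(-96\right) = -48000$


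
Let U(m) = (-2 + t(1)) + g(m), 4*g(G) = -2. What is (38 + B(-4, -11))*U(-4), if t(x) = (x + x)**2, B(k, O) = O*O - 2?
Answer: 471/2 ≈ 235.50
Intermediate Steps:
B(k, O) = -2 + O**2 (B(k, O) = O**2 - 2 = -2 + O**2)
g(G) = -1/2 (g(G) = (1/4)*(-2) = -1/2)
t(x) = 4*x**2 (t(x) = (2*x)**2 = 4*x**2)
U(m) = 3/2 (U(m) = (-2 + 4*1**2) - 1/2 = (-2 + 4*1) - 1/2 = (-2 + 4) - 1/2 = 2 - 1/2 = 3/2)
(38 + B(-4, -11))*U(-4) = (38 + (-2 + (-11)**2))*(3/2) = (38 + (-2 + 121))*(3/2) = (38 + 119)*(3/2) = 157*(3/2) = 471/2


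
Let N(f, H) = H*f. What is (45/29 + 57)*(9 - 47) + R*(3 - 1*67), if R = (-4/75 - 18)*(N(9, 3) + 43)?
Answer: 34214476/435 ≈ 78654.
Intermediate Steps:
R = -18956/15 (R = (-4/75 - 18)*(3*9 + 43) = (-4*1/75 - 18)*(27 + 43) = (-4/75 - 18)*70 = -1354/75*70 = -18956/15 ≈ -1263.7)
(45/29 + 57)*(9 - 47) + R*(3 - 1*67) = (45/29 + 57)*(9 - 47) - 18956*(3 - 1*67)/15 = (45*(1/29) + 57)*(-38) - 18956*(3 - 67)/15 = (45/29 + 57)*(-38) - 18956/15*(-64) = (1698/29)*(-38) + 1213184/15 = -64524/29 + 1213184/15 = 34214476/435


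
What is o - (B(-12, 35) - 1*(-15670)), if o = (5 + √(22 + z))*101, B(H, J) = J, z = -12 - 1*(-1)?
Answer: -15200 + 101*√11 ≈ -14865.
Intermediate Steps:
z = -11 (z = -12 + 1 = -11)
o = 505 + 101*√11 (o = (5 + √(22 - 11))*101 = (5 + √11)*101 = 505 + 101*√11 ≈ 839.98)
o - (B(-12, 35) - 1*(-15670)) = (505 + 101*√11) - (35 - 1*(-15670)) = (505 + 101*√11) - (35 + 15670) = (505 + 101*√11) - 1*15705 = (505 + 101*√11) - 15705 = -15200 + 101*√11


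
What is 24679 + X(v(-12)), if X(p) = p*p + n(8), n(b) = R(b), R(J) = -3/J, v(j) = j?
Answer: 198581/8 ≈ 24823.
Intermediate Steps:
n(b) = -3/b
X(p) = -3/8 + p² (X(p) = p*p - 3/8 = p² - 3*⅛ = p² - 3/8 = -3/8 + p²)
24679 + X(v(-12)) = 24679 + (-3/8 + (-12)²) = 24679 + (-3/8 + 144) = 24679 + 1149/8 = 198581/8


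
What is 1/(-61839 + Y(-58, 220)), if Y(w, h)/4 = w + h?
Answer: -1/61191 ≈ -1.6342e-5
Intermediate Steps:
Y(w, h) = 4*h + 4*w (Y(w, h) = 4*(w + h) = 4*(h + w) = 4*h + 4*w)
1/(-61839 + Y(-58, 220)) = 1/(-61839 + (4*220 + 4*(-58))) = 1/(-61839 + (880 - 232)) = 1/(-61839 + 648) = 1/(-61191) = -1/61191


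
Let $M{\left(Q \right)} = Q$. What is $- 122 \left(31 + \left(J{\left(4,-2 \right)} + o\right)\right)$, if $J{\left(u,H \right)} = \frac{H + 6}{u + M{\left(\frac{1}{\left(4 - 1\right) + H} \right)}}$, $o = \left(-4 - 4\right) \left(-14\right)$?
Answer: $- \frac{87718}{5} \approx -17544.0$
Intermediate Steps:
$o = 112$ ($o = \left(-8\right) \left(-14\right) = 112$)
$J{\left(u,H \right)} = \frac{6 + H}{u + \frac{1}{3 + H}}$ ($J{\left(u,H \right)} = \frac{H + 6}{u + \frac{1}{\left(4 - 1\right) + H}} = \frac{6 + H}{u + \frac{1}{3 + H}}$)
$- 122 \left(31 + \left(J{\left(4,-2 \right)} + o\right)\right) = - 122 \left(31 + \left(\frac{\left(3 - 2\right) \left(6 - 2\right)}{1 + 4 \left(3 - 2\right)} + 112\right)\right) = - 122 \left(31 + \left(\frac{1}{1 + 4 \cdot 1} \cdot 1 \cdot 4 + 112\right)\right) = - 122 \left(31 + \left(\frac{1}{1 + 4} \cdot 1 \cdot 4 + 112\right)\right) = - 122 \left(31 + \left(\frac{1}{5} \cdot 1 \cdot 4 + 112\right)\right) = - 122 \left(31 + \left(\frac{4}{5} + 112\right)\right) = - 122 \left(31 + \frac{564}{5}\right) = \left(-122\right) \frac{719}{5} = - \frac{87718}{5}$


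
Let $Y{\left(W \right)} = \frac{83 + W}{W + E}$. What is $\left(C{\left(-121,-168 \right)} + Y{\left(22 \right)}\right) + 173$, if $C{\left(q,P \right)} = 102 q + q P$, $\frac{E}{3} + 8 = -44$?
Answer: $\frac{1093201}{134} \approx 8158.2$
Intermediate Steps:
$E = -156$ ($E = -24 + 3 \left(-44\right) = -24 - 132 = -156$)
$Y{\left(W \right)} = \frac{83 + W}{-156 + W}$ ($Y{\left(W \right)} = \frac{83 + W}{W - 156} = \frac{83 + W}{-156 + W}$)
$C{\left(q,P \right)} = 102 q + P q$
$\left(C{\left(-121,-168 \right)} + Y{\left(22 \right)}\right) + 173 = \left(- 121 \left(102 - 168\right) + \frac{83 + 22}{-156 + 22}\right) + 173 = \left(\left(-121\right) \left(-66\right) + \frac{1}{-134} \cdot 105\right) + 173 = \left(7986 - \frac{105}{134}\right) + 173 = \frac{1070019}{134} + 173 = \frac{1093201}{134}$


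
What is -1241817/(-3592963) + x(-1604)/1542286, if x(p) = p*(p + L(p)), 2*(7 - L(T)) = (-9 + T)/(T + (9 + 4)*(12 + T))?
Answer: 123978369824978819/61786348347610700 ≈ 2.0066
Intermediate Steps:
L(T) = 7 - (-9 + T)/(2*(156 + 14*T)) (L(T) = 7 - (-9 + T)/(2*(T + (9 + 4)*(12 + T))) = 7 - (-9 + T)/(2*(T + 13*(12 + T))) = 7 - (-9 + T)/(2*(T + (156 + 13*T))) = 7 - (-9 + T)/(2*(156 + 14*T)))
x(p) = p*(p + 3*(731 + 65*p)/(4*(78 + 7*p)))
-1241817/(-3592963) + x(-1604)/1542286 = -1241817/(-3592963) + ((¼)*(-1604)*(2193 + 28*(-1604)² + 507*(-1604))/(78 + 7*(-1604)))/1542286 = -1241817*(-1/3592963) + ((¼)*(-1604)*(2193 + 28*2572816 - 813228)/(78 - 11228))*(1/1542286) = 1241817/3592963 + ((¼)*(-1604)*(2193 + 72038848 - 813228)/(-11150))*(1/1542286) = 1241817/3592963 + ((¼)*(-1604)*(-1/11150)*71227813)*(1/1542286) = 1241817/3592963 + (28562353013/11150)*(1/1542286) = 1241817/3592963 + 28562353013/17196488900 = 123978369824978819/61786348347610700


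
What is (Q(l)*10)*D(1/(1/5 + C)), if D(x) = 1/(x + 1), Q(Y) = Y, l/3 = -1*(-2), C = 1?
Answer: 360/11 ≈ 32.727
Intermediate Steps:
l = 6 (l = 3*(-1*(-2)) = 3*2 = 6)
D(x) = 1/(1 + x)
(Q(l)*10)*D(1/(1/5 + C)) = (6*10)/(1 + 1/(1/5 + 1)) = 60/(1 + 1/(⅕ + 1)) = 60/(1 + 1/(6/5)) = 60/(1 + ⅚) = 60/(11/6) = 60*(6/11) = 360/11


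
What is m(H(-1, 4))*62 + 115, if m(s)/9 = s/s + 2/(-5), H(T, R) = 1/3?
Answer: 2249/5 ≈ 449.80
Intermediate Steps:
H(T, R) = ⅓
m(s) = 27/5 (m(s) = 9*(s/s + 2/(-5)) = 9*(1 + 2*(-⅕)) = 9*(1 - ⅖) = 9*(⅗) = 27/5)
m(H(-1, 4))*62 + 115 = (27/5)*62 + 115 = 1674/5 + 115 = 2249/5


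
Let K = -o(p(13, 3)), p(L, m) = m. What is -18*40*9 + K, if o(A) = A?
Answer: -6483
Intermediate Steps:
K = -3 (K = -1*3 = -3)
-18*40*9 + K = -18*40*9 - 3 = -720*9 - 3 = -6480 - 3 = -6483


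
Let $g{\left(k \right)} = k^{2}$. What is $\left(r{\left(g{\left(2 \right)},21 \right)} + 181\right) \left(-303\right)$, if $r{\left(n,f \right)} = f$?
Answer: $-61206$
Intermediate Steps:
$\left(r{\left(g{\left(2 \right)},21 \right)} + 181\right) \left(-303\right) = \left(21 + 181\right) \left(-303\right) = 202 \left(-303\right) = -61206$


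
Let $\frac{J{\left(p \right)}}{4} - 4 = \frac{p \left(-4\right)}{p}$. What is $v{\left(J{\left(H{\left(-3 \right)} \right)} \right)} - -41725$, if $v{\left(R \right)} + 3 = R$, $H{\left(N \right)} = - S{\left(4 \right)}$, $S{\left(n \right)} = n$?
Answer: $41722$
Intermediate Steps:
$H{\left(N \right)} = -4$ ($H{\left(N \right)} = \left(-1\right) 4 = -4$)
$J{\left(p \right)} = 0$ ($J{\left(p \right)} = 16 + 4 \frac{p \left(-4\right)}{p} = 16 + 4 \frac{\left(-4\right) p}{p} = 16 + 4 \left(-4\right) = 16 - 16 = 0$)
$v{\left(R \right)} = -3 + R$
$v{\left(J{\left(H{\left(-3 \right)} \right)} \right)} - -41725 = \left(-3 + 0\right) - -41725 = -3 + 41725 = 41722$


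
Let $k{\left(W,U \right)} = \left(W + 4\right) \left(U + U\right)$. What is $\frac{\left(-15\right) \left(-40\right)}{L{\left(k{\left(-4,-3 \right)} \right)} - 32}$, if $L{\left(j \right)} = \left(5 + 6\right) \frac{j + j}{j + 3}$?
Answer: $- \frac{75}{4} \approx -18.75$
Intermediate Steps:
$k{\left(W,U \right)} = 2 U \left(4 + W\right)$ ($k{\left(W,U \right)} = \left(4 + W\right) 2 U = 2 U \left(4 + W\right)$)
$L{\left(j \right)} = \frac{22 j}{3 + j}$ ($L{\left(j \right)} = 11 \frac{2 j}{3 + j} = \frac{22 j}{3 + j}$)
$\frac{\left(-15\right) \left(-40\right)}{L{\left(k{\left(-4,-3 \right)} \right)} - 32} = \frac{\left(-15\right) \left(-40\right)}{\frac{22 \cdot 2 \left(-3\right) \left(4 - 4\right)}{3 + 2 \left(-3\right) \left(4 - 4\right)} - 32} = \frac{600}{\frac{22 \cdot 2 \left(-3\right) 0}{3 + 2 \left(-3\right) 0} - 32} = \frac{600}{22 \cdot 0 \frac{1}{3 + 0} - 32} = \frac{600}{22 \cdot 0 \cdot \frac{1}{3} - 32} = \frac{600}{0 - 32} = \frac{600}{-32} = 600 \left(- \frac{1}{32}\right) = - \frac{75}{4}$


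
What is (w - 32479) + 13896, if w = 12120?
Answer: -6463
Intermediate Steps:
(w - 32479) + 13896 = (12120 - 32479) + 13896 = -20359 + 13896 = -6463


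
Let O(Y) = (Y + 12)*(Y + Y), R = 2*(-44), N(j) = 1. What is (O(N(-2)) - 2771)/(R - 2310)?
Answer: 2745/2398 ≈ 1.1447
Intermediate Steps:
R = -88
O(Y) = 2*Y*(12 + Y) (O(Y) = (12 + Y)*(2*Y) = 2*Y*(12 + Y))
(O(N(-2)) - 2771)/(R - 2310) = (2*1*(12 + 1) - 2771)/(-88 - 2310) = (2*1*13 - 2771)/(-2398) = (26 - 2771)*(-1/2398) = -2745*(-1/2398) = 2745/2398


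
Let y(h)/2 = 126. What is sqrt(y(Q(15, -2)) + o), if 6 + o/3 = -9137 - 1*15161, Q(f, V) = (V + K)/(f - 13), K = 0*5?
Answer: 2*I*sqrt(18165) ≈ 269.56*I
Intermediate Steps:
K = 0
Q(f, V) = V/(-13 + f) (Q(f, V) = (V + 0)/(f - 13) = V/(-13 + f))
y(h) = 252 (y(h) = 2*126 = 252)
o = -72912 (o = -18 + 3*(-9137 - 1*15161) = -18 + 3*(-9137 - 15161) = -18 + 3*(-24298) = -18 - 72894 = -72912)
sqrt(y(Q(15, -2)) + o) = sqrt(252 - 72912) = sqrt(-72660) = 2*I*sqrt(18165)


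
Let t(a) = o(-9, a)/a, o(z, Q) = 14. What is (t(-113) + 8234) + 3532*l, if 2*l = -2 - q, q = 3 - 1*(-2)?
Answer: -466478/113 ≈ -4128.1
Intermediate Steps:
q = 5 (q = 3 + 2 = 5)
l = -7/2 (l = (-2 - 1*5)/2 = (-2 - 5)/2 = (½)*(-7) = -7/2 ≈ -3.5000)
t(a) = 14/a
(t(-113) + 8234) + 3532*l = (14/(-113) + 8234) + 3532*(-7/2) = (14*(-1/113) + 8234) - 12362 = (-14/113 + 8234) - 12362 = 930428/113 - 12362 = -466478/113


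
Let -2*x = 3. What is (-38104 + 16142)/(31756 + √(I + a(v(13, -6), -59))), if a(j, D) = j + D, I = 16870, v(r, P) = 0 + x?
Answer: -1394850544/2016853453 + 21962*√67238/2016853453 ≈ -0.68877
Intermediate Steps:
x = -3/2 (x = -½*3 = -3/2 ≈ -1.5000)
v(r, P) = -3/2 (v(r, P) = 0 - 3/2 = -3/2)
a(j, D) = D + j
(-38104 + 16142)/(31756 + √(I + a(v(13, -6), -59))) = (-38104 + 16142)/(31756 + √(16870 + (-59 - 3/2))) = -21962/(31756 + √(16870 - 121/2)) = -21962/(31756 + √(33619/2)) = -21962/(31756 + √67238/2)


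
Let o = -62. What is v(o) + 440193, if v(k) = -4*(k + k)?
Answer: 440689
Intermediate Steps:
v(k) = -8*k
v(o) + 440193 = -8*(-62) + 440193 = 496 + 440193 = 440689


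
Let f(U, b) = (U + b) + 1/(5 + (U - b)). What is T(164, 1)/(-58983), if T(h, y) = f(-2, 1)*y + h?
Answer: -109/39322 ≈ -0.0027720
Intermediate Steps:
f(U, b) = U + b + 1/(5 + U - b) (f(U, b) = (U + b) + 1/(5 + U - b) = U + b + 1/(5 + U - b))
T(h, y) = h - y/2 (T(h, y) = ((1 + (-2)**2 - 1*1**2 + 5*(-2) + 5*1)/(5 - 2 - 1*1))*y + h = ((1 + 4 - 1*1 - 10 + 5)/(5 - 2 - 1))*y + h = ((1 + 4 - 1 - 10 + 5)/2)*y + h = ((1/2)*(-1))*y + h = -y/2 + h = h - y/2)
T(164, 1)/(-58983) = (164 - 1/2*1)/(-58983) = (164 - 1/2)*(-1/58983) = (327/2)*(-1/58983) = -109/39322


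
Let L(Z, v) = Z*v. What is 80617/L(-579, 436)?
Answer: -80617/252444 ≈ -0.31935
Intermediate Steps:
80617/L(-579, 436) = 80617/((-579*436)) = 80617/(-252444) = 80617*(-1/252444) = -80617/252444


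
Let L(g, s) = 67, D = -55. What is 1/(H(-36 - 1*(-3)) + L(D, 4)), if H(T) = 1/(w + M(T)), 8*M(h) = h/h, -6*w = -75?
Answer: 101/6775 ≈ 0.014908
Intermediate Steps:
w = 25/2 (w = -⅙*(-75) = 25/2 ≈ 12.500)
M(h) = ⅛ (M(h) = (h/h)/8 = (⅛)*1 = ⅛)
H(T) = 8/101 (H(T) = 1/(25/2 + ⅛) = 1/(101/8) = 8/101)
1/(H(-36 - 1*(-3)) + L(D, 4)) = 1/(8/101 + 67) = 1/(6775/101) = 101/6775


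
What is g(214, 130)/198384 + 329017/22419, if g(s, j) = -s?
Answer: 10877818477/741261816 ≈ 14.675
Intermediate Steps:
g(214, 130)/198384 + 329017/22419 = -1*214/198384 + 329017/22419 = -214*1/198384 + 329017*(1/22419) = -107/99192 + 329017/22419 = 10877818477/741261816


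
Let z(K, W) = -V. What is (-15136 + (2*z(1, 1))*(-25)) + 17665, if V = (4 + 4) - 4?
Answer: 2729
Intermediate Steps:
V = 4 (V = 8 - 4 = 4)
z(K, W) = -4 (z(K, W) = -1*4 = -4)
(-15136 + (2*z(1, 1))*(-25)) + 17665 = (-15136 + (2*(-4))*(-25)) + 17665 = (-15136 - 8*(-25)) + 17665 = (-15136 + 200) + 17665 = -14936 + 17665 = 2729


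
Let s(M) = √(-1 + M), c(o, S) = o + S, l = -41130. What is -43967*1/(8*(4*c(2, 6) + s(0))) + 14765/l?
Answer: -1449716993/8431650 + 43967*I/8200 ≈ -171.94 + 5.3618*I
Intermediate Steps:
c(o, S) = S + o
-43967*1/(8*(4*c(2, 6) + s(0))) + 14765/l = -43967*1/(8*(4*(6 + 2) + √(-1 + 0))) + 14765/(-41130) = -43967*1/(8*(4*8 + √(-1))) + 14765*(-1/41130) = -(175868/1025 - 43967*I/8200) - 2953/8226 = -43967*(256 - 8*I)/65600 - 2953/8226 = -2953/8226 - 43967*(256 - 8*I)/65600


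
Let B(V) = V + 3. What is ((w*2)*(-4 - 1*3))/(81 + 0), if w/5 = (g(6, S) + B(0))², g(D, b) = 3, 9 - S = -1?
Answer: -280/9 ≈ -31.111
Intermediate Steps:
S = 10 (S = 9 - 1*(-1) = 9 + 1 = 10)
B(V) = 3 + V
w = 180 (w = 5*(3 + (3 + 0))² = 5*(3 + 3)² = 5*6² = 5*36 = 180)
((w*2)*(-4 - 1*3))/(81 + 0) = ((180*2)*(-4 - 1*3))/(81 + 0) = (360*(-4 - 3))/81 = (360*(-7))*(1/81) = -2520*1/81 = -280/9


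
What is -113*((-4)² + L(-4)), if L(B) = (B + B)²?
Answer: -9040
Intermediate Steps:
L(B) = 4*B² (L(B) = (2*B)² = 4*B²)
-113*((-4)² + L(-4)) = -113*((-4)² + 4*(-4)²) = -113*(16 + 4*16) = -113*(16 + 64) = -113*80 = -9040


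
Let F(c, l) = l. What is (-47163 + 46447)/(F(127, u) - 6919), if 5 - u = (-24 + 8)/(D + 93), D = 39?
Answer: 11814/114079 ≈ 0.10356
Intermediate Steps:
u = 169/33 (u = 5 - (-24 + 8)/(39 + 93) = 5 - (-16)/132 = 5 - 1*(-4/33) = 5 + 4/33 = 169/33 ≈ 5.1212)
(-47163 + 46447)/(F(127, u) - 6919) = (-47163 + 46447)/(169/33 - 6919) = -716/(-228158/33) = -716*(-33/228158) = 11814/114079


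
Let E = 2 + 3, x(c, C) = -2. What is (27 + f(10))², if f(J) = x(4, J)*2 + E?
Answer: 784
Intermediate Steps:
E = 5
f(J) = 1 (f(J) = -2*2 + 5 = -4 + 5 = 1)
(27 + f(10))² = (27 + 1)² = 28² = 784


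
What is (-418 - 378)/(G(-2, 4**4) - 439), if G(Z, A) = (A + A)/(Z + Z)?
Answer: 796/567 ≈ 1.4039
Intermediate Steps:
G(Z, A) = A/Z (G(Z, A) = (2*A)/((2*Z)) = (2*A)*(1/(2*Z)) = A/Z)
(-418 - 378)/(G(-2, 4**4) - 439) = (-418 - 378)/(4**4/(-2) - 439) = -796/(256*(-1/2) - 439) = -796/(-128 - 439) = -796/(-567) = -796*(-1/567) = 796/567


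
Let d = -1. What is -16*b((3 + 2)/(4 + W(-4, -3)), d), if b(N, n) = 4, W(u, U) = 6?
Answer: -64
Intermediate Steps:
-16*b((3 + 2)/(4 + W(-4, -3)), d) = -16*4 = -64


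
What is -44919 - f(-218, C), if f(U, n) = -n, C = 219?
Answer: -44700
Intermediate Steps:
-44919 - f(-218, C) = -44919 - (-1)*219 = -44919 - 1*(-219) = -44919 + 219 = -44700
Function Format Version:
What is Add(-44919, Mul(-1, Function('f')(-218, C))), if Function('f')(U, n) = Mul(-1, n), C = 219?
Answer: -44700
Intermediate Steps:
Add(-44919, Mul(-1, Function('f')(-218, C))) = Add(-44919, Mul(-1, Mul(-1, 219))) = Add(-44919, Mul(-1, -219)) = Add(-44919, 219) = -44700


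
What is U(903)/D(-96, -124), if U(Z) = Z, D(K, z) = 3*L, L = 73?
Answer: 301/73 ≈ 4.1233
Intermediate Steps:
D(K, z) = 219 (D(K, z) = 3*73 = 219)
U(903)/D(-96, -124) = 903/219 = 903*(1/219) = 301/73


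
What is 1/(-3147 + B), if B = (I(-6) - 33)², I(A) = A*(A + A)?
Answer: -1/1626 ≈ -0.00061501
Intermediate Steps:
I(A) = 2*A² (I(A) = A*(2*A) = 2*A²)
B = 1521 (B = (2*(-6)² - 33)² = (2*36 - 33)² = (72 - 33)² = 39² = 1521)
1/(-3147 + B) = 1/(-3147 + 1521) = 1/(-1626) = -1/1626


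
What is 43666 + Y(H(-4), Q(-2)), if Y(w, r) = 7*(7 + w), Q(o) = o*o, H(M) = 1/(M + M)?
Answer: 349713/8 ≈ 43714.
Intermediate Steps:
H(M) = 1/(2*M)
Q(o) = o**2
Y(w, r) = 49 + 7*w
43666 + Y(H(-4), Q(-2)) = 43666 + (49 + 7*((1/2)/(-4))) = 43666 + (49 + 7*((1/2)*(-1/4))) = 43666 + (49 + 7*(-1/8)) = 43666 + (49 - 7/8) = 43666 + 385/8 = 349713/8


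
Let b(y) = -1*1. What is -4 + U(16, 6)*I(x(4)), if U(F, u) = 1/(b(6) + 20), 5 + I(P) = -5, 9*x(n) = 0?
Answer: -86/19 ≈ -4.5263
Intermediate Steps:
x(n) = 0 (x(n) = (1/9)*0 = 0)
I(P) = -10 (I(P) = -5 - 5 = -10)
b(y) = -1
U(F, u) = 1/19 (U(F, u) = 1/(-1 + 20) = 1/19)
-4 + U(16, 6)*I(x(4)) = -4 + (1/19)*(-10) = -4 - 10/19 = -86/19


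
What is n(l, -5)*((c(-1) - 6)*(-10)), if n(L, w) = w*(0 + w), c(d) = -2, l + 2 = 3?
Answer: 2000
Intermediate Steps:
l = 1 (l = -2 + 3 = 1)
n(L, w) = w² (n(L, w) = w*w = w²)
n(l, -5)*((c(-1) - 6)*(-10)) = (-5)²*((-2 - 6)*(-10)) = 25*(-8*(-10)) = 25*80 = 2000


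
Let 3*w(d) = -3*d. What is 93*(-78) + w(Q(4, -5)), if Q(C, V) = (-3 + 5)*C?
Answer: -7262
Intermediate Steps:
Q(C, V) = 2*C
w(d) = -d (w(d) = (-3*d)/3 = -d)
93*(-78) + w(Q(4, -5)) = 93*(-78) - 2*4 = -7254 - 1*8 = -7254 - 8 = -7262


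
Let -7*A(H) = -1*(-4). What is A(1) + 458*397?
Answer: 1272778/7 ≈ 1.8183e+5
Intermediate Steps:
A(H) = -4/7 (A(H) = -(-1)*(-4)/7 = -⅐*4 = -4/7)
A(1) + 458*397 = -4/7 + 458*397 = -4/7 + 181826 = 1272778/7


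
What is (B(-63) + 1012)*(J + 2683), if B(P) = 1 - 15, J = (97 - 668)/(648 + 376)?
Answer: 1370663679/512 ≈ 2.6771e+6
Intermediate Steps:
J = -571/1024 ≈ -0.55762
B(P) = -14
(B(-63) + 1012)*(J + 2683) = (-14 + 1012)*(-571/1024 + 2683) = 998*(2746821/1024) = 1370663679/512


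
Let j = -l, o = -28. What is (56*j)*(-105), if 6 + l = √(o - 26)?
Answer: -35280 + 17640*I*√6 ≈ -35280.0 + 43209.0*I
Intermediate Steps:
l = -6 + 3*I*√6 (l = -6 + √(-28 - 26) = -6 + √(-54) = -6 + 3*I*√6 ≈ -6.0 + 7.3485*I)
j = 6 - 3*I*√6 (j = -(-6 + 3*I*√6) = 6 - 3*I*√6 ≈ 6.0 - 7.3485*I)
(56*j)*(-105) = (56*(6 - 3*I*√6))*(-105) = (336 - 168*I*√6)*(-105) = -35280 + 17640*I*√6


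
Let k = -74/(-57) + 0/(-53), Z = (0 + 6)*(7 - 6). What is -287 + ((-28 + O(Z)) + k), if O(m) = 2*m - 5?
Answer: -17482/57 ≈ -306.70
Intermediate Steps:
Z = 6 (Z = 6*1 = 6)
k = 74/57 (k = -74*(-1/57) + 0*(-1/53) = 74/57 + 0 = 74/57 ≈ 1.2982)
O(m) = -5 + 2*m
-287 + ((-28 + O(Z)) + k) = -287 + ((-28 + (-5 + 2*6)) + 74/57) = -287 + ((-28 + (-5 + 12)) + 74/57) = -287 + ((-28 + 7) + 74/57) = -287 + (-21 + 74/57) = -287 - 1123/57 = -17482/57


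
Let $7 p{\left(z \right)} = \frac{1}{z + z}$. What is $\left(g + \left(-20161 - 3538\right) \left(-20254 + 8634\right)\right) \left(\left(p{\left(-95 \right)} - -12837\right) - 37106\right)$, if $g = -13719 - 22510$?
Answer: $- \frac{8887560007709421}{1330} \approx -6.6824 \cdot 10^{12}$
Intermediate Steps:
$p{\left(z \right)} = \frac{1}{14 z}$ ($p{\left(z \right)} = \frac{1}{7 \left(z + z\right)} = \frac{1}{7 \cdot 2 z} = \frac{\frac{1}{2} \frac{1}{z}}{7} = \frac{1}{14 z}$)
$g = -36229$
$\left(g + \left(-20161 - 3538\right) \left(-20254 + 8634\right)\right) \left(\left(p{\left(-95 \right)} - -12837\right) - 37106\right) = \left(-36229 + \left(-20161 - 3538\right) \left(-20254 + 8634\right)\right) \left(\left(\frac{1}{14 \left(-95\right)} - -12837\right) - 37106\right) = \left(-36229 - -275382380\right) \left(\left(\frac{1}{14} \left(- \frac{1}{95}\right) + 12837\right) - 37106\right) = \left(-36229 + 275382380\right) \left(\left(- \frac{1}{1330} + 12837\right) - 37106\right) = 275346151 \left(\frac{17073209}{1330} - 37106\right) = 275346151 \left(- \frac{32277771}{1330}\right) = - \frac{8887560007709421}{1330}$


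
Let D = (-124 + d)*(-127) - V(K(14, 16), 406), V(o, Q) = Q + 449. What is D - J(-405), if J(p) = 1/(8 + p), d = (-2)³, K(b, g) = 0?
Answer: 6315874/397 ≈ 15909.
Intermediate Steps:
V(o, Q) = 449 + Q
d = -8
D = 15909 (D = (-124 - 8)*(-127) - (449 + 406) = -132*(-127) - 1*855 = 16764 - 855 = 15909)
D - J(-405) = 15909 - 1/(8 - 405) = 15909 - 1/(-397) = 15909 - 1*(-1/397) = 15909 + 1/397 = 6315874/397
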